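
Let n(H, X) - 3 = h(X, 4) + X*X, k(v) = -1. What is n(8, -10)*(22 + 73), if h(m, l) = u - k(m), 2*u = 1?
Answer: 19855/2 ≈ 9927.5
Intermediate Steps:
u = ½ (u = (½)*1 = ½ ≈ 0.50000)
h(m, l) = 3/2 (h(m, l) = ½ - 1*(-1) = ½ + 1 = 3/2)
n(H, X) = 9/2 + X² (n(H, X) = 3 + (3/2 + X*X) = 3 + (3/2 + X²) = 9/2 + X²)
n(8, -10)*(22 + 73) = (9/2 + (-10)²)*(22 + 73) = (9/2 + 100)*95 = (209/2)*95 = 19855/2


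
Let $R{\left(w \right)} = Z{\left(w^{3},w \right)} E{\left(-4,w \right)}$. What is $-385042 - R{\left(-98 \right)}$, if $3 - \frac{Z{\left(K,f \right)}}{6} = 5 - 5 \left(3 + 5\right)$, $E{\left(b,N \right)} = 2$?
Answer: $-385498$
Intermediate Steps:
$Z{\left(K,f \right)} = 228$ ($Z{\left(K,f \right)} = 18 - 6 \left(5 - 5 \left(3 + 5\right)\right) = 18 - 6 \left(5 - 40\right) = 18 - -210 = 18 + 210 = 228$)
$R{\left(w \right)} = 456$ ($R{\left(w \right)} = 228 \cdot 2 = 456$)
$-385042 - R{\left(-98 \right)} = -385042 - 456 = -385498$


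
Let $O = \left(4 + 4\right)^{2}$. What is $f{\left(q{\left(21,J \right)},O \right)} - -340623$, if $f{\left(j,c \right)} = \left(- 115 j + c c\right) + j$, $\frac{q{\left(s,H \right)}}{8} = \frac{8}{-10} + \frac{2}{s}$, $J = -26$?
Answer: $\frac{12087661}{35} \approx 3.4536 \cdot 10^{5}$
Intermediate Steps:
$O = 64$ ($O = 8^{2} = 64$)
$q{\left(s,H \right)} = - \frac{32}{5} + \frac{16}{s}$ ($q{\left(s,H \right)} = 8 \left(\frac{8}{-10} + \frac{2}{s}\right) = 8 \left(8 \left(- \frac{1}{10}\right) + \frac{2}{s}\right) = 8 \left(- \frac{4}{5} + \frac{2}{s}\right) = - \frac{32}{5} + \frac{16}{s}$)
$f{\left(j,c \right)} = c^{2} - 114 j$ ($f{\left(j,c \right)} = \left(- 115 j + c^{2}\right) + j = \left(c^{2} - 115 j\right) + j = c^{2} - 114 j$)
$f{\left(q{\left(21,J \right)},O \right)} - -340623 = \left(64^{2} - 114 \left(- \frac{32}{5} + \frac{16}{21}\right)\right) - -340623 = \left(4096 - 114 \left(- \frac{32}{5} + 16 \cdot \frac{1}{21}\right)\right) + 340623 = \left(4096 - 114 \left(- \frac{32}{5} + \frac{16}{21}\right)\right) + 340623 = \left(4096 - - \frac{22496}{35}\right) + 340623 = \left(4096 + \frac{22496}{35}\right) + 340623 = \frac{165856}{35} + 340623 = \frac{12087661}{35}$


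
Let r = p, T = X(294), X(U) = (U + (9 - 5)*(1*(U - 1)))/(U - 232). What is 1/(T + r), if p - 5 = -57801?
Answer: -31/1790943 ≈ -1.7309e-5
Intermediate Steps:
p = -57796 (p = 5 - 57801 = -57796)
X(U) = (-4 + 5*U)/(-232 + U) (X(U) = (U + 4*(1*(-1 + U)))/(-232 + U) = (U + 4*(-1 + U))/(-232 + U) = (U + (-4 + 4*U))/(-232 + U) = (-4 + 5*U)/(-232 + U))
T = 733/31 (T = (-4 + 5*294)/(-232 + 294) = (-4 + 1470)/62 = (1/62)*1466 = 733/31 ≈ 23.645)
r = -57796
1/(T + r) = 1/(733/31 - 57796) = 1/(-1790943/31) = -31/1790943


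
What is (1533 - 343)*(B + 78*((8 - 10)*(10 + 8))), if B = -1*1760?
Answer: -5435920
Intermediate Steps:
B = -1760
(1533 - 343)*(B + 78*((8 - 10)*(10 + 8))) = (1533 - 343)*(-1760 + 78*((8 - 10)*(10 + 8))) = 1190*(-1760 + 78*(-2*18)) = 1190*(-1760 + 78*(-36)) = 1190*(-1760 - 2808) = 1190*(-4568) = -5435920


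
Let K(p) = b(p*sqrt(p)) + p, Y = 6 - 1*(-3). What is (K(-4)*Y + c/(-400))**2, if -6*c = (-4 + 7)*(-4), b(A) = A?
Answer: -155505599/40000 + 129618*I/25 ≈ -3887.6 + 5184.7*I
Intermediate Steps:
c = 2 (c = -(-4 + 7)*(-4)/6 = -(-4)/2 = -1/6*(-12) = 2)
Y = 9 (Y = 6 + 3 = 9)
K(p) = p + p**(3/2) (K(p) = p*sqrt(p) + p = p**(3/2) + p = p + p**(3/2))
(K(-4)*Y + c/(-400))**2 = ((-4 + (-4)**(3/2))*9 + 2/(-400))**2 = ((-4 - 8*I)*9 + 2*(-1/400))**2 = ((-36 - 72*I) - 1/200)**2 = (-7201/200 - 72*I)**2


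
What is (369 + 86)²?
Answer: 207025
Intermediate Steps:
(369 + 86)² = 455² = 207025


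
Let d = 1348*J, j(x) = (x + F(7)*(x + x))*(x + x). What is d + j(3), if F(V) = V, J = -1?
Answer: -1078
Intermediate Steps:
j(x) = 30*x² (j(x) = (x + 7*(x + x))*(x + x) = (x + 7*(2*x))*(2*x) = (x + 14*x)*(2*x) = (15*x)*(2*x) = 30*x²)
d = -1348 (d = 1348*(-1) = -1348)
d + j(3) = -1348 + 30*3² = -1348 + 30*9 = -1348 + 270 = -1078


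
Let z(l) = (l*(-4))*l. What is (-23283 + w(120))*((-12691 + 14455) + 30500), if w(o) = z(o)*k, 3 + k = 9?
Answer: -11901641112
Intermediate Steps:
k = 6 (k = -3 + 9 = 6)
z(l) = -4*l**2 (z(l) = (-4*l)*l = -4*l**2)
w(o) = -24*o**2 (w(o) = -4*o**2*6 = -24*o**2)
(-23283 + w(120))*((-12691 + 14455) + 30500) = (-23283 - 24*120**2)*((-12691 + 14455) + 30500) = (-23283 - 24*14400)*(1764 + 30500) = (-23283 - 345600)*32264 = -368883*32264 = -11901641112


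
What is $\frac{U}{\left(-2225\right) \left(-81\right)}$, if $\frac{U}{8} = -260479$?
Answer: $- \frac{2083832}{180225} \approx -11.562$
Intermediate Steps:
$U = -2083832$ ($U = 8 \left(-260479\right) = -2083832$)
$\frac{U}{\left(-2225\right) \left(-81\right)} = - \frac{2083832}{\left(-2225\right) \left(-81\right)} = - \frac{2083832}{180225}$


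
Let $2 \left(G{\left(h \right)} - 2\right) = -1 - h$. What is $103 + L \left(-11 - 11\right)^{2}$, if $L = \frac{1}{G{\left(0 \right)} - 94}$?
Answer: $\frac{18087}{185} \approx 97.768$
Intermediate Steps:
$G{\left(h \right)} = \frac{3}{2} - \frac{h}{2}$ ($G{\left(h \right)} = 2 + \frac{-1 - h}{2} = 2 - \left(\frac{1}{2} + \frac{h}{2}\right) = \frac{3}{2} - \frac{h}{2}$)
$L = - \frac{2}{185}$ ($L = \frac{1}{\left(\frac{3}{2} - 0\right) - 94} = \frac{1}{\left(\frac{3}{2} + 0\right) - 94} = \frac{1}{\frac{3}{2} - 94} = \frac{1}{- \frac{185}{2}} = - \frac{2}{185} \approx -0.010811$)
$103 + L \left(-11 - 11\right)^{2} = 103 - \frac{2 \left(-11 - 11\right)^{2}}{185} = 103 - \frac{2 \left(-22\right)^{2}}{185} = 103 - \frac{968}{185} = \frac{18087}{185}$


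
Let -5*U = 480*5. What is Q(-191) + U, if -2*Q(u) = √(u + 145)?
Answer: -480 - I*√46/2 ≈ -480.0 - 3.3912*I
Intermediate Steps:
Q(u) = -√(145 + u)/2 (Q(u) = -√(u + 145)/2 = -√(145 + u)/2)
U = -480 (U = -96*5 = -⅕*2400 = -480)
Q(-191) + U = -√(145 - 191)/2 - 480 = -I*√46/2 - 480 = -480 - I*√46/2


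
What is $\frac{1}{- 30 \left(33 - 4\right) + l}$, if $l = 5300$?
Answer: $\frac{1}{4430} \approx 0.00022573$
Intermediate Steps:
$\frac{1}{- 30 \left(33 - 4\right) + l} = \frac{1}{- 30 \left(33 - 4\right) + 5300} = \frac{1}{\left(-30\right) 29 + 5300} = \frac{1}{-870 + 5300} = \frac{1}{4430}$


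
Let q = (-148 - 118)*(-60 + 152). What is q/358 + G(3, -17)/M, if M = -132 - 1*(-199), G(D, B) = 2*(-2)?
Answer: -820528/11993 ≈ -68.417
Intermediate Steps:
G(D, B) = -4
q = -24472 (q = -266*92 = -24472)
M = 67 (M = -132 + 199 = 67)
q/358 + G(3, -17)/M = -24472/358 - 4/67 = -24472*1/358 - 4*1/67 = -12236/179 - 4/67 = -820528/11993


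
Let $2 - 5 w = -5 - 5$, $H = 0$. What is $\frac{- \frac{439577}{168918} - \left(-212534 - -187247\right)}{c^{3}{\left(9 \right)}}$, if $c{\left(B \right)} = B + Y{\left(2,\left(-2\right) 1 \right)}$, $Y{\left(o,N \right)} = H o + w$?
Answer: $\frac{533873736125}{31282431174} \approx 17.066$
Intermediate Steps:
$w = \frac{12}{5}$ ($w = \frac{2}{5} - \frac{-5 - 5}{5} = \frac{2}{5} - -2 = \frac{2}{5} + 2 = \frac{12}{5} \approx 2.4$)
$Y{\left(o,N \right)} = \frac{12}{5}$ ($Y{\left(o,N \right)} = 0 o + \frac{12}{5} = 0 + \frac{12}{5} = \frac{12}{5}$)
$c{\left(B \right)} = \frac{12}{5} + B$ ($c{\left(B \right)} = B + \frac{12}{5} = \frac{12}{5} + B$)
$\frac{- \frac{439577}{168918} - \left(-212534 - -187247\right)}{c^{3}{\left(9 \right)}} = \frac{- \frac{439577}{168918} - \left(-212534 - -187247\right)}{\left(\frac{12}{5} + 9\right)^{3}} = \frac{\left(-439577\right) \frac{1}{168918} - \left(-212534 + 187247\right)}{\left(\frac{57}{5}\right)^{3}} = \frac{- \frac{439577}{168918} - -25287}{\frac{185193}{125}} = \left(- \frac{439577}{168918} + 25287\right) \frac{125}{185193} = \frac{4270989889}{168918} \cdot \frac{125}{185193} = \frac{533873736125}{31282431174}$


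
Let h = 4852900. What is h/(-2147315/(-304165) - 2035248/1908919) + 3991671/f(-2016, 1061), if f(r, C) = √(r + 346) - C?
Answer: 210795707433688359427099/261554651463988661 - 1330557*I*√1670/375797 ≈ 8.0593e+5 - 144.69*I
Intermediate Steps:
f(r, C) = √(346 + r) - C
h/(-2147315/(-304165) - 2035248/1908919) + 3991671/f(-2016, 1061) = 4852900/(-2147315/(-304165) - 2035248/1908919) + 3991671/(√(346 - 2016) - 1*1061) = 4852900/(-2147315*(-1/304165) - 2035248*1/1908919) + 3991671/(√(-1670) - 1061) = 4852900/(429463/60833 - 2035248/1908919) + 3991671/(I*√1670 - 1061) = 4852900/(695999838913/116125269527) + 3991671/(-1061 + I*√1670) = 4852900*(116125269527/695999838913) + 3991671/(-1061 + I*√1670) = 563544320487578300/695999838913 + 3991671/(-1061 + I*√1670)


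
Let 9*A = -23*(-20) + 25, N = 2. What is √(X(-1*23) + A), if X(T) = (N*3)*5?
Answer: √755/3 ≈ 9.1591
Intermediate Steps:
A = 485/9 (A = (-23*(-20) + 25)/9 = (460 + 25)/9 = (⅑)*485 = 485/9 ≈ 53.889)
X(T) = 30 (X(T) = (2*3)*5 = 6*5 = 30)
√(X(-1*23) + A) = √(30 + 485/9) = √(755/9) = √755/3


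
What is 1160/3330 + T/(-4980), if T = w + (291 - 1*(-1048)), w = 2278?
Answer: -208927/552780 ≈ -0.37796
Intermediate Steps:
T = 3617 (T = 2278 + (291 - 1*(-1048)) = 2278 + (291 + 1048) = 2278 + 1339 = 3617)
1160/3330 + T/(-4980) = 1160/3330 + 3617/(-4980) = 1160*(1/3330) + 3617*(-1/4980) = 116/333 - 3617/4980 = -208927/552780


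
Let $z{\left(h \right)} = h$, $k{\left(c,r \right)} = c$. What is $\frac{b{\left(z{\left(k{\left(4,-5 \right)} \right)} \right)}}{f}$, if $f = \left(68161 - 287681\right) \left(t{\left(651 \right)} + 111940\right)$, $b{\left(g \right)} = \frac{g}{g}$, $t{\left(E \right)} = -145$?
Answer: $- \frac{1}{24541238400} \approx -4.0748 \cdot 10^{-11}$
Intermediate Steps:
$b{\left(g \right)} = 1$
$f = -24541238400$ ($f = \left(68161 - 287681\right) \left(-145 + 111940\right) = \left(-219520\right) 111795 = -24541238400$)
$\frac{b{\left(z{\left(k{\left(4,-5 \right)} \right)} \right)}}{f} = 1 \frac{1}{-24541238400} = 1 \left(- \frac{1}{24541238400}\right) = - \frac{1}{24541238400}$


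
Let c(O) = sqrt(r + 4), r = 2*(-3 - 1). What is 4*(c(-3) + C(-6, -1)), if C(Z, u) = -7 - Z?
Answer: -4 + 8*I ≈ -4.0 + 8.0*I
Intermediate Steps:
r = -8 (r = 2*(-4) = -8)
c(O) = 2*I (c(O) = sqrt(-8 + 4) = sqrt(-4) = 2*I)
4*(c(-3) + C(-6, -1)) = 4*(2*I + (-7 - 1*(-6))) = 4*(2*I + (-7 + 6)) = 4*(2*I - 1) = 4*(-1 + 2*I) = -4 + 8*I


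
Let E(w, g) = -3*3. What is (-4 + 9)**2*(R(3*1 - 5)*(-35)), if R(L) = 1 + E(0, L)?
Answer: 7000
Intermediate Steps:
E(w, g) = -9
R(L) = -8 (R(L) = 1 - 9 = -8)
(-4 + 9)**2*(R(3*1 - 5)*(-35)) = (-4 + 9)**2*(-8*(-35)) = 5**2*280 = 25*280 = 7000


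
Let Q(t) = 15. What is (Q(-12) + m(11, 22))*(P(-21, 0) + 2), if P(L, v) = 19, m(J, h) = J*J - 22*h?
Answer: -7308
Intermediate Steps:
m(J, h) = J**2 - 22*h
(Q(-12) + m(11, 22))*(P(-21, 0) + 2) = (15 + (11**2 - 22*22))*(19 + 2) = (15 + (121 - 484))*21 = (15 - 363)*21 = -348*21 = -7308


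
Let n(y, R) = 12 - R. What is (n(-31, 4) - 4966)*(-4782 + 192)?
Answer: 22757220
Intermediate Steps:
(n(-31, 4) - 4966)*(-4782 + 192) = ((12 - 1*4) - 4966)*(-4782 + 192) = ((12 - 4) - 4966)*(-4590) = (8 - 4966)*(-4590) = -4958*(-4590) = 22757220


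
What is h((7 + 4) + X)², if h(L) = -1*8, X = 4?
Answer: 64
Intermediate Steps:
h(L) = -8
h((7 + 4) + X)² = (-8)² = 64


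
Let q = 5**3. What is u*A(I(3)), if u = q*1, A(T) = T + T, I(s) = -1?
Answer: -250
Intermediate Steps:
q = 125
A(T) = 2*T
u = 125 (u = 125*1 = 125)
u*A(I(3)) = 125*(2*(-1)) = 125*(-2) = -250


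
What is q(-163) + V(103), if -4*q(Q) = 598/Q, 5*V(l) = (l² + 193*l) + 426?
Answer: 10079459/1630 ≈ 6183.7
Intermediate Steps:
V(l) = 426/5 + l²/5 + 193*l/5 (V(l) = ((l² + 193*l) + 426)/5 = (426 + l² + 193*l)/5 = 426/5 + l²/5 + 193*l/5)
q(Q) = -299/(2*Q)
q(-163) + V(103) = -299/2/(-163) + (426/5 + (⅕)*103² + (193/5)*103) = -299/2*(-1/163) + (426/5 + (⅕)*10609 + 19879/5) = 299/326 + (426/5 + 10609/5 + 19879/5) = 299/326 + 30914/5 = 10079459/1630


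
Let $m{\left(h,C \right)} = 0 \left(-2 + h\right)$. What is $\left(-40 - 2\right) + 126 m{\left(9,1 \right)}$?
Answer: $-42$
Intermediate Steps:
$m{\left(h,C \right)} = 0$
$\left(-40 - 2\right) + 126 m{\left(9,1 \right)} = \left(-40 - 2\right) + 126 \cdot 0 = -42 + 0 = -42$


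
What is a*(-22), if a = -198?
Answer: 4356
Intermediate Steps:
a*(-22) = -198*(-22) = 4356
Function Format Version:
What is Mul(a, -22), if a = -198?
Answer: 4356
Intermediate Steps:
Mul(a, -22) = Mul(-198, -22) = 4356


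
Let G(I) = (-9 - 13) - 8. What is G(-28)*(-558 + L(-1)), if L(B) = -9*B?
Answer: 16470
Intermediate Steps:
G(I) = -30 (G(I) = -22 - 8 = -30)
G(-28)*(-558 + L(-1)) = -30*(-558 - 9*(-1)) = -30*(-558 + 9) = -30*(-549) = 16470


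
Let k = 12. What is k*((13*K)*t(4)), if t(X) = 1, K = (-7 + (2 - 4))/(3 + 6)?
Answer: -156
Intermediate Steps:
K = -1 (K = (-7 - 2)/9 = -9*1/9 = -1)
k*((13*K)*t(4)) = 12*((13*(-1))*1) = 12*(-13*1) = 12*(-13) = -156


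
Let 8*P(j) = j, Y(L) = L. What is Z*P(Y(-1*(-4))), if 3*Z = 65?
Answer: 65/6 ≈ 10.833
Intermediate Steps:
Z = 65/3 (Z = (⅓)*65 = 65/3 ≈ 21.667)
P(j) = j/8
Z*P(Y(-1*(-4))) = 65*((-1*(-4))/8)/3 = 65*((⅛)*4)/3 = (65/3)*(½) = 65/6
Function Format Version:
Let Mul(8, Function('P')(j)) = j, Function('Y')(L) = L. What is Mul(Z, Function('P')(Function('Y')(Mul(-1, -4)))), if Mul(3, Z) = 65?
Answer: Rational(65, 6) ≈ 10.833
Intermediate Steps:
Z = Rational(65, 3) (Z = Mul(Rational(1, 3), 65) = Rational(65, 3) ≈ 21.667)
Function('P')(j) = Mul(Rational(1, 8), j)
Mul(Z, Function('P')(Function('Y')(Mul(-1, -4)))) = Mul(Rational(65, 3), Mul(Rational(1, 8), Mul(-1, -4))) = Mul(Rational(65, 3), Mul(Rational(1, 8), 4)) = Mul(Rational(65, 3), Rational(1, 2)) = Rational(65, 6)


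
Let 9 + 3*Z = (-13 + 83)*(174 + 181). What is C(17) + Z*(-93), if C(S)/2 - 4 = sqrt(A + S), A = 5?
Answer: -770063 + 2*sqrt(22) ≈ -7.7005e+5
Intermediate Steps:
Z = 24841/3 (Z = -3 + ((-13 + 83)*(174 + 181))/3 = -3 + (70*355)/3 = -3 + (1/3)*24850 = -3 + 24850/3 = 24841/3 ≈ 8280.3)
C(S) = 8 + 2*sqrt(5 + S)
C(17) + Z*(-93) = (8 + 2*sqrt(5 + 17)) + (24841/3)*(-93) = (8 + 2*sqrt(22)) - 770071 = -770063 + 2*sqrt(22)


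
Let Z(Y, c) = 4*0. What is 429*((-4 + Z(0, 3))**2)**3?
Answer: 1757184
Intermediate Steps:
Z(Y, c) = 0
429*((-4 + Z(0, 3))**2)**3 = 429*((-4 + 0)**2)**3 = 429*((-4)**2)**3 = 429*16**3 = 429*4096 = 1757184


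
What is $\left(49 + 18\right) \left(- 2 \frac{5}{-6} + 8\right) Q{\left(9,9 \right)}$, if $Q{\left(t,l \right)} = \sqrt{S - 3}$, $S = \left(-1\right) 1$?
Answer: $\frac{3886 i}{3} \approx 1295.3 i$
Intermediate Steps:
$S = -1$
$Q{\left(t,l \right)} = 2 i$ ($Q{\left(t,l \right)} = \sqrt{-1 - 3} = \sqrt{-4} = 2 i$)
$\left(49 + 18\right) \left(- 2 \frac{5}{-6} + 8\right) Q{\left(9,9 \right)} = \left(49 + 18\right) \left(- 2 \frac{5}{-6} + 8\right) 2 i = 67 \left(- 2 \cdot 5 \left(- \frac{1}{6}\right) + 8\right) 2 i = 67 \left(\left(-2\right) \left(- \frac{5}{6}\right) + 8\right) 2 i = 67 \left(\frac{5}{3} + 8\right) 2 i = 67 \cdot \frac{29}{3} \cdot 2 i = \frac{1943 \cdot 2 i}{3} = \frac{3886 i}{3}$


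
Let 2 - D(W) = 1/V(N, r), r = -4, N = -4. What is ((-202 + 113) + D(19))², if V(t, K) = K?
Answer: 120409/16 ≈ 7525.6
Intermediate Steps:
D(W) = 9/4 (D(W) = 2 - 1/(-4) = 2 - 1*(-¼) = 2 + ¼ = 9/4)
((-202 + 113) + D(19))² = ((-202 + 113) + 9/4)² = (-89 + 9/4)² = (-347/4)² = 120409/16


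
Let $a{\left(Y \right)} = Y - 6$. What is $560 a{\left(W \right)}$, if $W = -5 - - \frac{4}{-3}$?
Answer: $- \frac{20720}{3} \approx -6906.7$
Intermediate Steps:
$W = - \frac{19}{3}$ ($W = -5 - \left(-4\right) \left(- \frac{1}{3}\right) = -5 - \frac{4}{3} = - \frac{19}{3} \approx -6.3333$)
$a{\left(Y \right)} = -6 + Y$ ($a{\left(Y \right)} = Y - 6 = -6 + Y$)
$560 a{\left(W \right)} = 560 \left(-6 - \frac{19}{3}\right) = 560 \left(- \frac{37}{3}\right) = - \frac{20720}{3}$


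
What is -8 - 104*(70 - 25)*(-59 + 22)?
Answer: 173152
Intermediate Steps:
-8 - 104*(70 - 25)*(-59 + 22) = -8 - 4680*(-37) = -8 - 104*(-1665) = -8 + 173160 = 173152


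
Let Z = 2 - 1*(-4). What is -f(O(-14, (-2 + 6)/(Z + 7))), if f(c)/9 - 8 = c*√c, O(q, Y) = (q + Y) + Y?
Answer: -72 + 1566*I*√2262/169 ≈ -72.0 + 440.71*I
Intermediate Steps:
Z = 6 (Z = 2 + 4 = 6)
O(q, Y) = q + 2*Y (O(q, Y) = (Y + q) + Y = q + 2*Y)
f(c) = 72 + 9*c^(3/2) (f(c) = 72 + 9*(c*√c) = 72 + 9*c^(3/2))
-f(O(-14, (-2 + 6)/(Z + 7))) = -(72 + 9*(-14 + 2*((-2 + 6)/(6 + 7)))^(3/2)) = -(72 + 9*(-14 + 2*(4/13))^(3/2)) = -(72 + 9*(-14 + 8/13)^(3/2)) = -(72 + 9*(-174/13)^(3/2)) = -(72 + 9*(-174*I*√2262/169)) = -(72 - 1566*I*√2262/169) = -72 + 1566*I*√2262/169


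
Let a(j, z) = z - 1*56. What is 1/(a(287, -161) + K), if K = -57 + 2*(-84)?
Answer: -1/442 ≈ -0.0022624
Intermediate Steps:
a(j, z) = -56 + z (a(j, z) = z - 56 = -56 + z)
K = -225 (K = -57 - 168 = -225)
1/(a(287, -161) + K) = 1/((-56 - 161) - 225) = 1/(-217 - 225) = 1/(-442) = -1/442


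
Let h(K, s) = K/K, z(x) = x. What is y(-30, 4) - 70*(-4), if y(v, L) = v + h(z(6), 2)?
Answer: 251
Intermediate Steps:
h(K, s) = 1
y(v, L) = 1 + v (y(v, L) = v + 1 = 1 + v)
y(-30, 4) - 70*(-4) = (1 - 30) - 70*(-4) = -29 - 1*(-280) = -29 + 280 = 251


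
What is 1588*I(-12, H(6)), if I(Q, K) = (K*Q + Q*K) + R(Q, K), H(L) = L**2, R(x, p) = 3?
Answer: -1367268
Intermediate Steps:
I(Q, K) = 3 + 2*K*Q (I(Q, K) = (K*Q + Q*K) + 3 = (K*Q + K*Q) + 3 = 2*K*Q + 3 = 3 + 2*K*Q)
1588*I(-12, H(6)) = 1588*(3 + 2*6**2*(-12)) = 1588*(3 + 2*36*(-12)) = 1588*(3 - 864) = 1588*(-861) = -1367268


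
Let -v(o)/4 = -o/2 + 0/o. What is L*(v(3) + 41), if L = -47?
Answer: -2209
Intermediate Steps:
v(o) = 2*o (v(o) = -4*(-o/2 + 0/o) = -4*(-o*(1/2) + 0) = -4*(-o/2 + 0) = -(-2)*o = 2*o)
L*(v(3) + 41) = -47*(2*3 + 41) = -47*(6 + 41) = -47*47 = -2209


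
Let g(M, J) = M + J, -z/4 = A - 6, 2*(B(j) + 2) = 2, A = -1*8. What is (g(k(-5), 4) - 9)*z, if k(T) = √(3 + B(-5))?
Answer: -280 + 56*√2 ≈ -200.80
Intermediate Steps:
A = -8
B(j) = -1 (B(j) = -2 + (½)*2 = -2 + 1 = -1)
k(T) = √2 (k(T) = √(3 - 1) = √2)
z = 56 (z = -4*(-8 - 6) = -4*(-14) = 56)
g(M, J) = J + M
(g(k(-5), 4) - 9)*z = ((4 + √2) - 9)*56 = (-5 + √2)*56 = -280 + 56*√2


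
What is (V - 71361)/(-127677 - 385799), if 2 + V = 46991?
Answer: 6093/128369 ≈ 0.047465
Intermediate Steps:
V = 46989 (V = -2 + 46991 = 46989)
(V - 71361)/(-127677 - 385799) = (46989 - 71361)/(-127677 - 385799) = -24372/(-513476) = -24372*(-1/513476) = 6093/128369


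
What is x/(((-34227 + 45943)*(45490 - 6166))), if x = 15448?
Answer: 1931/57589998 ≈ 3.3530e-5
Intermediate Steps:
x/(((-34227 + 45943)*(45490 - 6166))) = 15448/(((-34227 + 45943)*(45490 - 6166))) = 15448/((11716*39324)) = 15448/460719984 = 15448*(1/460719984) = 1931/57589998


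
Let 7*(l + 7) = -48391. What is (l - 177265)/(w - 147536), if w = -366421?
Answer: 61395/171319 ≈ 0.35837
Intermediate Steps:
l = -6920 (l = -7 + (1/7)*(-48391) = -7 - 6913 = -6920)
(l - 177265)/(w - 147536) = (-6920 - 177265)/(-366421 - 147536) = -184185/(-513957) = -184185*(-1/513957) = 61395/171319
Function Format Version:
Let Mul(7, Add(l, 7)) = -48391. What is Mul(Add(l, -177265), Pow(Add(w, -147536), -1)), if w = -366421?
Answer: Rational(61395, 171319) ≈ 0.35837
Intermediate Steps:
l = -6920 (l = Add(-7, Mul(Rational(1, 7), -48391)) = Add(-7, -6913) = -6920)
Mul(Add(l, -177265), Pow(Add(w, -147536), -1)) = Mul(Add(-6920, -177265), Pow(Add(-366421, -147536), -1)) = Mul(-184185, Pow(-513957, -1)) = Mul(-184185, Rational(-1, 513957)) = Rational(61395, 171319)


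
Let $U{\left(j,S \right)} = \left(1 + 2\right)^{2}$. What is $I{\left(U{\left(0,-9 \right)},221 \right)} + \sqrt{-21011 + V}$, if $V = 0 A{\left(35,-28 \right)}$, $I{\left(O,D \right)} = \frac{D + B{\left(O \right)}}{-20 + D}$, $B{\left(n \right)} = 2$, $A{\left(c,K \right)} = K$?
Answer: $\frac{223}{201} + i \sqrt{21011} \approx 1.1095 + 144.95 i$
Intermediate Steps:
$U{\left(j,S \right)} = 9$ ($U{\left(j,S \right)} = 3^{2} = 9$)
$I{\left(O,D \right)} = \frac{2 + D}{-20 + D}$ ($I{\left(O,D \right)} = \frac{D + 2}{-20 + D} = \frac{2 + D}{-20 + D}$)
$V = 0$ ($V = 0 \left(-28\right) = 0$)
$I{\left(U{\left(0,-9 \right)},221 \right)} + \sqrt{-21011 + V} = \frac{2 + 221}{-20 + 221} + \sqrt{-21011 + 0} = \frac{1}{201} \cdot 223 + \sqrt{-21011} = \frac{1}{201} \cdot 223 + i \sqrt{21011} = \frac{223}{201} + i \sqrt{21011}$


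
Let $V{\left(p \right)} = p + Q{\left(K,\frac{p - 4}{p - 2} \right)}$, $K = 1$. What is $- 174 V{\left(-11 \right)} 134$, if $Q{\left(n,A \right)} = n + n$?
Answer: $209844$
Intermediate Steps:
$Q{\left(n,A \right)} = 2 n$
$V{\left(p \right)} = 2 + p$ ($V{\left(p \right)} = p + 2 \cdot 1 = p + 2 = 2 + p$)
$- 174 V{\left(-11 \right)} 134 = - 174 \left(2 - 11\right) 134 = \left(-174\right) \left(-9\right) 134 = 1566 \cdot 134 = 209844$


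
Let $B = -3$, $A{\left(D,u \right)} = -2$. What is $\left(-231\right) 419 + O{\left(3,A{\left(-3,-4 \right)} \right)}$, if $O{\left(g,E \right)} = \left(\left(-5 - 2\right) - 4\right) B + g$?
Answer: $-96753$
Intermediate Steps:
$O{\left(g,E \right)} = 33 + g$ ($O{\left(g,E \right)} = \left(\left(-5 - 2\right) - 4\right) \left(-3\right) + g = \left(-7 - 4\right) \left(-3\right) + g = \left(-11\right) \left(-3\right) + g = 33 + g$)
$\left(-231\right) 419 + O{\left(3,A{\left(-3,-4 \right)} \right)} = \left(-231\right) 419 + \left(33 + 3\right) = -96789 + 36 = -96753$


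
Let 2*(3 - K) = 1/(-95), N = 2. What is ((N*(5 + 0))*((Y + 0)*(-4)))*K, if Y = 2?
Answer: -4568/19 ≈ -240.42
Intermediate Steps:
K = 571/190 (K = 3 - 1/2/(-95) = 3 - 1/2*(-1/95) = 3 + 1/190 = 571/190 ≈ 3.0053)
((N*(5 + 0))*((Y + 0)*(-4)))*K = ((2*(5 + 0))*((2 + 0)*(-4)))*(571/190) = ((2*5)*(2*(-4)))*(571/190) = (10*(-8))*(571/190) = -80*571/190 = -4568/19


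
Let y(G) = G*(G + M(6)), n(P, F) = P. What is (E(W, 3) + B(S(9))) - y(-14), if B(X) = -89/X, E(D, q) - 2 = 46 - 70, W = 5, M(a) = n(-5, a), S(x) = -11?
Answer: -3079/11 ≈ -279.91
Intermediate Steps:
M(a) = -5
E(D, q) = -22 (E(D, q) = 2 + (46 - 70) = 2 - 24 = -22)
y(G) = G*(-5 + G) (y(G) = G*(G - 5) = G*(-5 + G))
(E(W, 3) + B(S(9))) - y(-14) = (-22 - 89/(-11)) - (-14)*(-5 - 14) = (-22 - 89*(-1/11)) - (-14)*(-19) = (-22 + 89/11) - 1*266 = -153/11 - 266 = -3079/11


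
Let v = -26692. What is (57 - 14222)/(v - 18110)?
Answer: 14165/44802 ≈ 0.31617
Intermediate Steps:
(57 - 14222)/(v - 18110) = (57 - 14222)/(-26692 - 18110) = -14165/(-44802) = -14165*(-1/44802) = 14165/44802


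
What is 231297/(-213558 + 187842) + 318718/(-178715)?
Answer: -16510798481/1531944980 ≈ -10.778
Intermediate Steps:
231297/(-213558 + 187842) + 318718/(-178715) = 231297/(-25716) + 318718*(-1/178715) = 231297*(-1/25716) - 318718/178715 = -77099/8572 - 318718/178715 = -16510798481/1531944980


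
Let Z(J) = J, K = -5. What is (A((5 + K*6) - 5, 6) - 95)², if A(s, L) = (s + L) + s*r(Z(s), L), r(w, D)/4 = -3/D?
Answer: 3481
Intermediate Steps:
r(w, D) = -12/D (r(w, D) = 4*(-3/D) = -12/D)
A(s, L) = L + s - 12*s/L (A(s, L) = (s + L) + s*(-12/L) = (L + s) - 12*s/L = L + s - 12*s/L)
(A((5 + K*6) - 5, 6) - 95)² = ((6 + ((5 - 5*6) - 5) - 12*((5 - 5*6) - 5)/6) - 95)² = ((6 + ((5 - 30) - 5) - 12*((5 - 30) - 5)*⅙) - 95)² = ((6 + (-25 - 5) - 12*(-25 - 5)*⅙) - 95)² = ((6 - 30 - 12*(-30)*⅙) - 95)² = ((6 - 30 + 60) - 95)² = (36 - 95)² = (-59)² = 3481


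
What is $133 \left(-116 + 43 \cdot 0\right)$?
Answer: $-15428$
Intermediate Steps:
$133 \left(-116 + 43 \cdot 0\right) = 133 \left(-116 + 0\right) = 133 \left(-116\right) = -15428$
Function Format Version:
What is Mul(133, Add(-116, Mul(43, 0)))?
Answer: -15428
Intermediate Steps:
Mul(133, Add(-116, Mul(43, 0))) = Mul(133, Add(-116, 0)) = Mul(133, -116) = -15428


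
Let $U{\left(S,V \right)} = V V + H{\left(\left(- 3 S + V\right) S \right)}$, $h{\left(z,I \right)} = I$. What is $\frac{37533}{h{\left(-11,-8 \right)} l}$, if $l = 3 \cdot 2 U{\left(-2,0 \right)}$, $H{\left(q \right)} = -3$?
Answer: $\frac{12511}{48} \approx 260.65$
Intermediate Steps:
$U{\left(S,V \right)} = -3 + V^{2}$ ($U{\left(S,V \right)} = V V - 3 = V^{2} - 3 = -3 + V^{2}$)
$l = -18$ ($l = 3 \cdot 2 \left(-3 + 0^{2}\right) = 6 \left(-3 + 0\right) = 6 \left(-3\right) = -18$)
$\frac{37533}{h{\left(-11,-8 \right)} l} = \frac{37533}{\left(-8\right) \left(-18\right)} = \frac{37533}{144} = 37533 \cdot \frac{1}{144} = \frac{12511}{48}$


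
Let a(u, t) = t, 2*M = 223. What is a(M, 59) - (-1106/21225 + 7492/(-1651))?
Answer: 2228349731/35042475 ≈ 63.590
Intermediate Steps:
M = 223/2 (M = (½)*223 = 223/2 ≈ 111.50)
a(M, 59) - (-1106/21225 + 7492/(-1651)) = 59 - (-1106/21225 + 7492/(-1651)) = 59 - (-1106*1/21225 + 7492*(-1/1651)) = 59 - (-1106/21225 - 7492/1651) = 59 - 1*(-160843706/35042475) = 59 + 160843706/35042475 = 2228349731/35042475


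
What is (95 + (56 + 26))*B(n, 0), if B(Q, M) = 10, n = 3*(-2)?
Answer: 1770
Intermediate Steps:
n = -6
(95 + (56 + 26))*B(n, 0) = (95 + (56 + 26))*10 = (95 + 82)*10 = 177*10 = 1770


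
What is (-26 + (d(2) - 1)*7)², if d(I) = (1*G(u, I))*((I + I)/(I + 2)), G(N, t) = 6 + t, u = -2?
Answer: 529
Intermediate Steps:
d(I) = 2*I*(6 + I)/(2 + I) (d(I) = (1*(6 + I))*((I + I)/(I + 2)) = (6 + I)*((2*I)/(2 + I)) = (6 + I)*(2*I/(2 + I)) = 2*I*(6 + I)/(2 + I))
(-26 + (d(2) - 1)*7)² = (-26 + (2*2*(6 + 2)/(2 + 2) - 1)*7)² = (-26 + (2*2*8/4 - 1)*7)² = (-26 + (2*2*(¼)*8 - 1)*7)² = (-26 + (8 - 1)*7)² = (-26 + 7*7)² = (-26 + 49)² = 23² = 529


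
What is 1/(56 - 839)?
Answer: -1/783 ≈ -0.0012771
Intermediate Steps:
1/(56 - 839) = 1/(-783) = -1/783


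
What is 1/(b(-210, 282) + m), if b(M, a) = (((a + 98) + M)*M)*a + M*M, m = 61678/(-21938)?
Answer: -10969/109945608539 ≈ -9.9767e-8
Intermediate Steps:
m = -30839/10969 (m = 61678*(-1/21938) = -30839/10969 ≈ -2.8115)
b(M, a) = M² + M*a*(98 + M + a) (b(M, a) = (((98 + a) + M)*M)*a + M² = ((98 + M + a)*M)*a + M² = (M*(98 + M + a))*a + M² = M*a*(98 + M + a) + M² = M² + M*a*(98 + M + a))
1/(b(-210, 282) + m) = 1/(-210*(-210 + 282² + 98*282 - 210*282) - 30839/10969) = 1/(-210*(-210 + 79524 + 27636 - 59220) - 30839/10969) = 1/(-210*47730 - 30839/10969) = 1/(-10023300 - 30839/10969) = 1/(-109945608539/10969) = -10969/109945608539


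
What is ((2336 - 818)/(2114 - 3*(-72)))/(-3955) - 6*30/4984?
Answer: -29755227/820148350 ≈ -0.036280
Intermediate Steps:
((2336 - 818)/(2114 - 3*(-72)))/(-3955) - 6*30/4984 = (1518/(2114 + 216))*(-1/3955) - 180*1/4984 = (1518/2330)*(-1/3955) - 45/1246 = (1518*(1/2330))*(-1/3955) - 45/1246 = (759/1165)*(-1/3955) - 45/1246 = -759/4607575 - 45/1246 = -29755227/820148350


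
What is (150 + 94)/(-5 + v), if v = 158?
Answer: 244/153 ≈ 1.5948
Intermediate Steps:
(150 + 94)/(-5 + v) = (150 + 94)/(-5 + 158) = 244/153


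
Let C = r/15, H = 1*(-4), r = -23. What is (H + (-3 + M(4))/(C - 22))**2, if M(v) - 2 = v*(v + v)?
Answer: 3523129/124609 ≈ 28.273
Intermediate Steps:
M(v) = 2 + 2*v**2 (M(v) = 2 + v*(v + v) = 2 + v*(2*v) = 2 + 2*v**2)
H = -4
C = -23/15 ≈ -1.5333
(H + (-3 + M(4))/(C - 22))**2 = (-4 + (-3 + (2 + 2*4**2))/(-23/15 - 22))**2 = (-4 + (-3 + (2 + 2*16))/(-353/15))**2 = (-4 + (-3 + (2 + 32))*(-15/353))**2 = (-4 + (-3 + 34)*(-15/353))**2 = (-4 + 31*(-15/353))**2 = (-4 - 465/353)**2 = (-1877/353)**2 = 3523129/124609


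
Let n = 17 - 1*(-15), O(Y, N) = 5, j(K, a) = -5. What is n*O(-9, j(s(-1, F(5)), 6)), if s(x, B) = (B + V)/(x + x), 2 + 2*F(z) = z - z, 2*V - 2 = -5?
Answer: 160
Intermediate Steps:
V = -3/2 (V = 1 + (1/2)*(-5) = 1 - 5/2 = -3/2 ≈ -1.5000)
F(z) = -1 (F(z) = -1 + (z - z)/2 = -1 + (1/2)*0 = -1 + 0 = -1)
s(x, B) = (-3/2 + B)/(2*x) (s(x, B) = (B - 3/2)/(x + x) = (-3/2 + B)/((2*x)) = (-3/2 + B)*(1/(2*x)) = (-3/2 + B)/(2*x))
n = 32 (n = 17 + 15 = 32)
n*O(-9, j(s(-1, F(5)), 6)) = 32*5 = 160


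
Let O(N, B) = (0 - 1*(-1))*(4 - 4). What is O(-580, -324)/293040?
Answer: 0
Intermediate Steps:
O(N, B) = 0 (O(N, B) = (0 + 1)*0 = 1*0 = 0)
O(-580, -324)/293040 = 0/293040 = 0*(1/293040) = 0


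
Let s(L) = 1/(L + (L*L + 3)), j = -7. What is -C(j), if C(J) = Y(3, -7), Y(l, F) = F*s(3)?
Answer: 7/15 ≈ 0.46667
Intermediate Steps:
s(L) = 1/(3 + L + L²) (s(L) = 1/(L + (L² + 3)) = 1/(L + (3 + L²)) = 1/(3 + L + L²))
Y(l, F) = F/15 (Y(l, F) = F/(3 + 3 + 3²) = F/(3 + 3 + 9) = F/15)
C(J) = -7/15 (C(J) = (1/15)*(-7) = -7/15)
-C(j) = -1*(-7/15) = 7/15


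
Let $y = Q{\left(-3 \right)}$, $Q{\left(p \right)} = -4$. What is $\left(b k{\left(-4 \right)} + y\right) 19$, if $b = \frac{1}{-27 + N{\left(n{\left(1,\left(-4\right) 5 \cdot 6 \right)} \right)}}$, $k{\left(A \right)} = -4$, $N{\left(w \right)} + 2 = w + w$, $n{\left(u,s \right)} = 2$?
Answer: $- \frac{1824}{25} \approx -72.96$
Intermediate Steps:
$N{\left(w \right)} = -2 + 2 w$ ($N{\left(w \right)} = -2 + \left(w + w\right) = -2 + 2 w$)
$y = -4$
$b = - \frac{1}{25}$ ($b = \frac{1}{-27 + \left(-2 + 2 \cdot 2\right)} = \frac{1}{-27 + \left(-2 + 4\right)} = \frac{1}{-27 + 2} = \frac{1}{-25} = - \frac{1}{25} \approx -0.04$)
$\left(b k{\left(-4 \right)} + y\right) 19 = \left(\left(- \frac{1}{25}\right) \left(-4\right) - 4\right) 19 = \left(\frac{4}{25} - 4\right) 19 = \left(- \frac{96}{25}\right) 19 = - \frac{1824}{25}$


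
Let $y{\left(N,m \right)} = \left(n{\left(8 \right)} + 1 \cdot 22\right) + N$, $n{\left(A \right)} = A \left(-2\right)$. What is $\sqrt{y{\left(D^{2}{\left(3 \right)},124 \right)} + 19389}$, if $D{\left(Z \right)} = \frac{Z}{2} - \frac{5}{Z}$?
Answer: $\frac{\sqrt{698221}}{6} \approx 139.27$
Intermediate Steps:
$n{\left(A \right)} = - 2 A$
$D{\left(Z \right)} = \frac{Z}{2} - \frac{5}{Z}$ ($D{\left(Z \right)} = Z \frac{1}{2} - \frac{5}{Z} = \frac{Z}{2} - \frac{5}{Z}$)
$y{\left(N,m \right)} = 6 + N$ ($y{\left(N,m \right)} = \left(\left(-2\right) 8 + 1 \cdot 22\right) + N = \left(-16 + 22\right) + N = 6 + N$)
$\sqrt{y{\left(D^{2}{\left(3 \right)},124 \right)} + 19389} = \sqrt{\left(6 + \left(\frac{1}{2} \cdot 3 - \frac{5}{3}\right)^{2}\right) + 19389} = \sqrt{\left(6 + \left(\frac{3}{2} - \frac{5}{3}\right)^{2}\right) + 19389} = \sqrt{\left(6 + \left(- \frac{1}{6}\right)^{2}\right) + 19389} = \sqrt{\left(6 + \frac{1}{36}\right) + 19389} = \sqrt{\frac{217}{36} + 19389} = \sqrt{\frac{698221}{36}} = \frac{\sqrt{698221}}{6}$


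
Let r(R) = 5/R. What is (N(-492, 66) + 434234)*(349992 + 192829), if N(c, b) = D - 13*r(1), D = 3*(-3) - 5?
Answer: 235668451255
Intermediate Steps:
D = -14 (D = -9 - 5 = -14)
N(c, b) = -79 (N(c, b) = -14 - 65/1 = -14 - 65 = -79)
(N(-492, 66) + 434234)*(349992 + 192829) = (-79 + 434234)*(349992 + 192829) = 434155*542821 = 235668451255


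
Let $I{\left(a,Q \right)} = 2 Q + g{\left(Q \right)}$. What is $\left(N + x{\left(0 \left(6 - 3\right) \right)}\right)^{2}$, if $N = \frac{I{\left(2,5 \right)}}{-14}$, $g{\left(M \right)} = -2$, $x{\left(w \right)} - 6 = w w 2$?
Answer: $\frac{1444}{49} \approx 29.469$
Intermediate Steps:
$x{\left(w \right)} = 6 + 2 w^{2}$ ($x{\left(w \right)} = 6 + w w 2 = 6 + w^{2} \cdot 2 = 6 + 2 w^{2}$)
$I{\left(a,Q \right)} = -2 + 2 Q$ ($I{\left(a,Q \right)} = 2 Q - 2 = -2 + 2 Q$)
$N = - \frac{4}{7}$ ($N = \frac{-2 + 2 \cdot 5}{-14} = \left(-2 + 10\right) \left(- \frac{1}{14}\right) = 8 \left(- \frac{1}{14}\right) = - \frac{4}{7} \approx -0.57143$)
$\left(N + x{\left(0 \left(6 - 3\right) \right)}\right)^{2} = \left(- \frac{4}{7} + \left(6 + 2 \left(0 \left(6 - 3\right)\right)^{2}\right)\right)^{2} = \left(- \frac{4}{7} + \left(6 + 2 \left(0 \cdot 3\right)^{2}\right)\right)^{2} = \left(- \frac{4}{7} + \left(6 + 2 \cdot 0^{2}\right)\right)^{2} = \left(- \frac{4}{7} + \left(6 + 2 \cdot 0\right)\right)^{2} = \left(- \frac{4}{7} + \left(6 + 0\right)\right)^{2} = \left(- \frac{4}{7} + 6\right)^{2} = \left(\frac{38}{7}\right)^{2} = \frac{1444}{49}$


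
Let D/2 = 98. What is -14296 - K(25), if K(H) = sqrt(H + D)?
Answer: -14296 - sqrt(221) ≈ -14311.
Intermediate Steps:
D = 196 (D = 2*98 = 196)
K(H) = sqrt(196 + H) (K(H) = sqrt(H + 196) = sqrt(196 + H))
-14296 - K(25) = -14296 - sqrt(196 + 25) = -14296 - sqrt(221)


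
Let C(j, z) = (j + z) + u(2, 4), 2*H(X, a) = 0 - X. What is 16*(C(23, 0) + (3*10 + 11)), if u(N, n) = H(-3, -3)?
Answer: 1048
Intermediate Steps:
H(X, a) = -X/2 (H(X, a) = (0 - X)/2 = (-X)/2 = -X/2)
u(N, n) = 3/2 (u(N, n) = -½*(-3) = 3/2)
C(j, z) = 3/2 + j + z (C(j, z) = (j + z) + 3/2 = 3/2 + j + z)
16*(C(23, 0) + (3*10 + 11)) = 16*((3/2 + 23 + 0) + (3*10 + 11)) = 16*(49/2 + (30 + 11)) = 16*(49/2 + 41) = 16*(131/2) = 1048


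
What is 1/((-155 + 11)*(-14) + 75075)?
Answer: 1/77091 ≈ 1.2972e-5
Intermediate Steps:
1/((-155 + 11)*(-14) + 75075) = 1/(-144*(-14) + 75075) = 1/(2016 + 75075) = 1/77091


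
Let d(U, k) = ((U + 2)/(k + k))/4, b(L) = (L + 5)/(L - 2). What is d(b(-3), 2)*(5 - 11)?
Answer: -3/5 ≈ -0.60000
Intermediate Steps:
b(L) = (5 + L)/(-2 + L)
d(U, k) = (2 + U)/(8*k) (d(U, k) = ((2 + U)/((2*k)))*(1/4) = ((2 + U)*(1/(2*k)))*(1/4) = ((2 + U)/(2*k))*(1/4) = (2 + U)/(8*k))
d(b(-3), 2)*(5 - 11) = ((1/8)*(2 + (5 - 3)/(-2 - 3))/2)*(5 - 11) = ((1/8)*(1/2)*(2 + 2/(-5)))*(-6) = ((1/8)*(1/2)*(2 - 1/5*2))*(-6) = ((1/8)*(1/2)*(2 - 2/5))*(-6) = ((1/8)*(1/2)*(8/5))*(-6) = (1/10)*(-6) = -3/5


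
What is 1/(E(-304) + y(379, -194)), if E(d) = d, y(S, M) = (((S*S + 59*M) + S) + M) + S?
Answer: 1/132455 ≈ 7.5497e-6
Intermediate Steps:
y(S, M) = S**2 + 2*S + 60*M (y(S, M) = (((S**2 + 59*M) + S) + M) + S = ((S + S**2 + 59*M) + M) + S = (S + S**2 + 60*M) + S = S**2 + 2*S + 60*M)
1/(E(-304) + y(379, -194)) = 1/(-304 + (379**2 + 2*379 + 60*(-194))) = 1/(-304 + (143641 + 758 - 11640)) = 1/(-304 + 132759) = 1/132455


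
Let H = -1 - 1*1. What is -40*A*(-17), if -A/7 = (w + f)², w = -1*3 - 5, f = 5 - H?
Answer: -4760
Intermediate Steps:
H = -2 (H = -1 - 1 = -2)
f = 7 (f = 5 - 1*(-2) = 5 + 2 = 7)
w = -8 (w = -3 - 5 = -8)
A = -7 (A = -7*(-8 + 7)² = -7*(-1)² = -7*1 = -7)
-40*A*(-17) = -40*(-7)*(-17) = 280*(-17) = -4760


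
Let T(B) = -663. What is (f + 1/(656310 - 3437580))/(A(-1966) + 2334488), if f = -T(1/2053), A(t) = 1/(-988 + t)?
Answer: 2723561427293/9589926805134885 ≈ 0.00028400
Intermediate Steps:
f = 663 (f = -1*(-663) = 663)
(f + 1/(656310 - 3437580))/(A(-1966) + 2334488) = (663 + 1/(656310 - 3437580))/(1/(-988 - 1966) + 2334488) = (663 + 1/(-2781270))/(1/(-2954) + 2334488) = (663 - 1/2781270)/(-1/2954 + 2334488) = 1843982009/(2781270*(6896077551/2954)) = (1843982009/2781270)*(2954/6896077551) = 2723561427293/9589926805134885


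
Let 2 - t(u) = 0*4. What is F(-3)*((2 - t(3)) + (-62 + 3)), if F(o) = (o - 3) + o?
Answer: 531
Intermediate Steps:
t(u) = 2 (t(u) = 2 - 0*4 = 2 - 1*0 = 2 + 0 = 2)
F(o) = -3 + 2*o (F(o) = (-3 + o) + o = -3 + 2*o)
F(-3)*((2 - t(3)) + (-62 + 3)) = (-3 + 2*(-3))*((2 - 1*2) + (-62 + 3)) = (-3 - 6)*((2 - 2) - 59) = -9*(0 - 59) = -9*(-59) = 531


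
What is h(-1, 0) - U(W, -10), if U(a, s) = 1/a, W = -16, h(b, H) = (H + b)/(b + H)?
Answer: 17/16 ≈ 1.0625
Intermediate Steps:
h(b, H) = 1 (h(b, H) = (H + b)/(H + b) = 1)
h(-1, 0) - U(W, -10) = 1 - 1/(-16) = 1 - 1*(-1/16) = 1 + 1/16 = 17/16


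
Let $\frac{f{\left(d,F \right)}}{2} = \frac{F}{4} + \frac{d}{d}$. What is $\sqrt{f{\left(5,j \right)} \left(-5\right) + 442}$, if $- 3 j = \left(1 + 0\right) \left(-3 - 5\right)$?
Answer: $\frac{2 \sqrt{957}}{3} \approx 20.624$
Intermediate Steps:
$j = \frac{8}{3}$ ($j = - \frac{\left(1 + 0\right) \left(-3 - 5\right)}{3} = - \frac{1 \left(-8\right)}{3} = \left(- \frac{1}{3}\right) \left(-8\right) = \frac{8}{3} \approx 2.6667$)
$f{\left(d,F \right)} = 2 + \frac{F}{2}$ ($f{\left(d,F \right)} = 2 \left(\frac{F}{4} + \frac{d}{d}\right) = 2 \left(F \frac{1}{4} + 1\right) = 2 \left(\frac{F}{4} + 1\right) = 2 \left(1 + \frac{F}{4}\right) = 2 + \frac{F}{2}$)
$\sqrt{f{\left(5,j \right)} \left(-5\right) + 442} = \sqrt{\left(2 + \frac{1}{2} \cdot \frac{8}{3}\right) \left(-5\right) + 442} = \sqrt{\left(2 + \frac{4}{3}\right) \left(-5\right) + 442} = \sqrt{\frac{10}{3} \left(-5\right) + 442} = \sqrt{- \frac{50}{3} + 442} = \sqrt{\frac{1276}{3}} = \frac{2 \sqrt{957}}{3}$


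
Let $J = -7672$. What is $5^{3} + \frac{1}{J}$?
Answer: $\frac{958999}{7672} \approx 125.0$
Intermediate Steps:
$5^{3} + \frac{1}{J} = 5^{3} + \frac{1}{-7672} = 125 - \frac{1}{7672} = \frac{958999}{7672}$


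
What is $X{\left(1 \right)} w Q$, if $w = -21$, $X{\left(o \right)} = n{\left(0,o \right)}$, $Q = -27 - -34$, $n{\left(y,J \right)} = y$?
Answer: $0$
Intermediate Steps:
$Q = 7$ ($Q = -27 + 34 = 7$)
$X{\left(o \right)} = 0$
$X{\left(1 \right)} w Q = 0 \left(-21\right) 7 = 0 \cdot 7 = 0$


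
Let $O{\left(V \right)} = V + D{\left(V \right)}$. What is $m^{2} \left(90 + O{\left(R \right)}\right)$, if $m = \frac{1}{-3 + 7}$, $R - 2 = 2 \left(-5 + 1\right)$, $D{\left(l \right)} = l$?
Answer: $\frac{39}{8} \approx 4.875$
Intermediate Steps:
$R = -6$ ($R = 2 + 2 \left(-5 + 1\right) = 2 + 2 \left(-4\right) = 2 - 8 = -6$)
$m = \frac{1}{4} \approx 0.25$
$O{\left(V \right)} = 2 V$ ($O{\left(V \right)} = V + V = 2 V$)
$m^{2} \left(90 + O{\left(R \right)}\right) = \frac{90 + 2 \left(-6\right)}{16} = \frac{90 - 12}{16} = \frac{1}{16} \cdot 78 = \frac{39}{8}$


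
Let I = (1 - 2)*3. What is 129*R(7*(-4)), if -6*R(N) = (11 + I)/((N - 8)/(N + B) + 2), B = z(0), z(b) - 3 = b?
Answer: -50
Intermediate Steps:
z(b) = 3 + b
B = 3 (B = 3 + 0 = 3)
I = -3 (I = -1*3 = -3)
R(N) = -4/(3*(2 + (-8 + N)/(3 + N))) (R(N) = -(11 - 3)/(6*((N - 8)/(N + 3) + 2)) = -4/(3*((-8 + N)/(3 + N) + 2)) = -4/(3*(2 + (-8 + N)/(3 + N))))
129*R(7*(-4)) = 129*(4*(-3 - 7*(-4))/(3*(-2 + 3*(7*(-4))))) = 129*(4*(-3 - 1*(-28))/(3*(-2 + 3*(-28)))) = 129*(4*(-3 + 28)/(3*(-2 - 84))) = 129*((4/3)*25/(-86)) = 129*((4/3)*(-1/86)*25) = 129*(-50/129) = -50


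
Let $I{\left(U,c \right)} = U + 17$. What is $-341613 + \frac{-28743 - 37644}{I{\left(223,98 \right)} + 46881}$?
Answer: $- \frac{5365737520}{15707} \approx -3.4161 \cdot 10^{5}$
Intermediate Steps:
$I{\left(U,c \right)} = 17 + U$
$-341613 + \frac{-28743 - 37644}{I{\left(223,98 \right)} + 46881} = -341613 + \frac{-28743 - 37644}{\left(17 + 223\right) + 46881} = -341613 - \frac{66387}{240 + 46881} = -341613 - \frac{66387}{47121} = -341613 - \frac{22129}{15707} = - \frac{5365737520}{15707}$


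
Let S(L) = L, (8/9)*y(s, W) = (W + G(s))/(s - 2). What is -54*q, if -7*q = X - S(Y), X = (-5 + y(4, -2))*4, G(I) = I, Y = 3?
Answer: -999/7 ≈ -142.71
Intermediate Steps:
y(s, W) = 9*(W + s)/(8*(-2 + s)) (y(s, W) = 9*((W + s)/(s - 2))/8 = 9*((W + s)/(-2 + s))/8 = 9*(W + s)/(8*(-2 + s)))
X = -31/2 (X = (-5 + 9*(-2 + 4)/(8*(-2 + 4)))*4 = (-5 + (9/8)*2/2)*4 = (-5 + (9/8)*(½)*2)*4 = (-5 + 9/8)*4 = -31/8*4 = -31/2 ≈ -15.500)
q = 37/14 (q = -(-31/2 - 1*3)/7 = -(-31/2 - 3)/7 = -⅐*(-37/2) = 37/14 ≈ 2.6429)
-54*q = -54*37/14 = -999/7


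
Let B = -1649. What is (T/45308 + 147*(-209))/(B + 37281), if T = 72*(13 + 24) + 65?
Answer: -1391994955/1614414656 ≈ -0.86223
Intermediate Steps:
T = 2729 (T = 72*37 + 65 = 2664 + 65 = 2729)
(T/45308 + 147*(-209))/(B + 37281) = (2729/45308 + 147*(-209))/(-1649 + 37281) = (2729*(1/45308) - 30723)/35632 = (2729/45308 - 30723)*(1/35632) = -1391994955/45308*1/35632 = -1391994955/1614414656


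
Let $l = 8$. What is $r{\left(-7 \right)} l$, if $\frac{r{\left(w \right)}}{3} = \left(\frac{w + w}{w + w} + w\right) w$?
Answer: $1008$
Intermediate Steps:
$r{\left(w \right)} = 3 w \left(1 + w\right)$ ($r{\left(w \right)} = 3 \left(\frac{w + w}{w + w} + w\right) w = 3 \left(\frac{2 w}{2 w} + w\right) w = 3 \left(2 w \frac{1}{2 w} + w\right) w = 3 \left(1 + w\right) w = 3 w \left(1 + w\right)$)
$r{\left(-7 \right)} l = 3 \left(-7\right) \left(1 - 7\right) 8 = 3 \left(-7\right) \left(-6\right) 8 = 126 \cdot 8 = 1008$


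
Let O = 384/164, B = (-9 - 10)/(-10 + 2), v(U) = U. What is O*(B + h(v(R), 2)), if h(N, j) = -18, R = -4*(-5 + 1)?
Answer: -1500/41 ≈ -36.585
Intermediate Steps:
R = 16 (R = -4*(-4) = 16)
B = 19/8 (B = -19/(-8) = -⅛*(-19) = 19/8 ≈ 2.3750)
O = 96/41 (O = 384*(1/164) = 96/41 ≈ 2.3415)
O*(B + h(v(R), 2)) = 96*(19/8 - 18)/41 = (96/41)*(-125/8) = -1500/41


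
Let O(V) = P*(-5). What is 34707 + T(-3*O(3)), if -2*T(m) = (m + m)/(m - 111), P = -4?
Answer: 1978279/57 ≈ 34707.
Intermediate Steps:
O(V) = 20 (O(V) = -4*(-5) = 20)
T(m) = -m/(-111 + m) (T(m) = -(m + m)/(2*(m - 111)) = -2*m/(2*(-111 + m)) = -m/(-111 + m))
34707 + T(-3*O(3)) = 34707 - (-3*20)/(-111 - 3*20) = 34707 - 1*(-60)/(-111 - 60) = 34707 - 1*(-60)/(-171) = 34707 - 1*(-60)*(-1/171) = 34707 - 20/57 = 1978279/57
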